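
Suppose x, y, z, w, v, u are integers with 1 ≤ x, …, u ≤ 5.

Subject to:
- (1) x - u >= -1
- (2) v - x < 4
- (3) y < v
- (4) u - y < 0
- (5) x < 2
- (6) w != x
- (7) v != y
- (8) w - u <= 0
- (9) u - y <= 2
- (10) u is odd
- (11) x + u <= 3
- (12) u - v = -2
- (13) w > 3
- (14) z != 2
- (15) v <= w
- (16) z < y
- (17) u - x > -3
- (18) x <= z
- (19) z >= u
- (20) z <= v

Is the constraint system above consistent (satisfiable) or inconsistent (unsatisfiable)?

Constraints 3, 8, 15, 16, and 19 give z < y, y < v, v ≤ w, w ≤ u, u ≤ z. Chaining: z < y < v ≤ w ≤ u ≤ z, which forces z < z — impossible.

Unsatisfiable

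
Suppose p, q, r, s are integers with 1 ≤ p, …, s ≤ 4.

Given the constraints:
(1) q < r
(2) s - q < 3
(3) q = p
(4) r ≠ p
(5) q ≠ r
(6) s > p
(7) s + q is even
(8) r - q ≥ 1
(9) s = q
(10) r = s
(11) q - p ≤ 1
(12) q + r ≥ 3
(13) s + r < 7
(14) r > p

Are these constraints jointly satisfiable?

Unsatisfiable

From constraints 3, 9, and 10, r = s = q = p, so r = p. But constraint 4 says r ≠ p. Contradiction.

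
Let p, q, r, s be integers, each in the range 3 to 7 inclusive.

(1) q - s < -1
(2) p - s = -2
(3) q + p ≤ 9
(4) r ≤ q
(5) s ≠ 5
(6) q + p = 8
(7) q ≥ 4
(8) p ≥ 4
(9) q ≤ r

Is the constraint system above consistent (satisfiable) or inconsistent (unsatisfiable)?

Satisfiable

One satisfying assignment is p = 4, q = 4, r = 4, s = 6.
For the less obvious constraints — constraint 1: q - s = -2; constraint 2: p - s = -2 — and the others hold by inspection.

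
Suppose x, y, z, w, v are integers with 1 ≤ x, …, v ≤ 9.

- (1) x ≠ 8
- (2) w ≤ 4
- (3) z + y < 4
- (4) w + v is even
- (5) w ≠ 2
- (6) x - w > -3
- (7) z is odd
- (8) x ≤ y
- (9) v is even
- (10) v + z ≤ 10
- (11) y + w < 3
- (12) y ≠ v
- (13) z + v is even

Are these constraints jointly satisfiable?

Constraint 7 makes z odd and constraint 9 makes v even, so z + v must be odd. Constraint 13 says z + v is even — contradiction.

Unsatisfiable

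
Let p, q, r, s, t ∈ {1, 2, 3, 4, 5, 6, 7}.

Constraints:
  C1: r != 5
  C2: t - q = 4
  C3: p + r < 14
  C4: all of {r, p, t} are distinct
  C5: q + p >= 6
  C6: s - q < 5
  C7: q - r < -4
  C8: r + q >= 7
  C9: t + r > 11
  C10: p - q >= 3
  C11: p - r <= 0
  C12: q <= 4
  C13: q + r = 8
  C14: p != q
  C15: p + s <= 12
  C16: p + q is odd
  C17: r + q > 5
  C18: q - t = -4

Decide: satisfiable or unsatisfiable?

Try p = 6, q = 1, r = 7, s = 3, t = 5.
Check constraint 2: t - q = 4; constraint 3: p + r = 13. The remaining constraints are straightforward to verify.

Satisfiable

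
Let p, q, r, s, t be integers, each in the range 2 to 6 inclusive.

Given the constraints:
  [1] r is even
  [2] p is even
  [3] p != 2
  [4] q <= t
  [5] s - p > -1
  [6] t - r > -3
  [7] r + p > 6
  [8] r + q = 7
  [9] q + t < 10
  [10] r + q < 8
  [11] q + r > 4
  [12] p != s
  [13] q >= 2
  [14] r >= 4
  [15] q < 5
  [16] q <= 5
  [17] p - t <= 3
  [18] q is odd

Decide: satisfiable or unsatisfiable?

Satisfiable

The assignment p = 4, q = 3, r = 4, s = 5, t = 4 works:
  constraint 5 holds since s - p = 1.
  constraint 6 holds since t - r = 0.
The rest check out directly.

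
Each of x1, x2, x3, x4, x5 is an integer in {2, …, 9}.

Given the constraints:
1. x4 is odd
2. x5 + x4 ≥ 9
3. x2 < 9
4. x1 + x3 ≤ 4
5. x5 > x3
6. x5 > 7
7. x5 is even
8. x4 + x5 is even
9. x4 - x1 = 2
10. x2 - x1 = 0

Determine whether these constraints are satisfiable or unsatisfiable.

Unsatisfiable

Constraint 1 makes x4 odd and constraint 7 makes x5 even, so x4 + x5 must be odd. Constraint 8 says x4 + x5 is even — contradiction.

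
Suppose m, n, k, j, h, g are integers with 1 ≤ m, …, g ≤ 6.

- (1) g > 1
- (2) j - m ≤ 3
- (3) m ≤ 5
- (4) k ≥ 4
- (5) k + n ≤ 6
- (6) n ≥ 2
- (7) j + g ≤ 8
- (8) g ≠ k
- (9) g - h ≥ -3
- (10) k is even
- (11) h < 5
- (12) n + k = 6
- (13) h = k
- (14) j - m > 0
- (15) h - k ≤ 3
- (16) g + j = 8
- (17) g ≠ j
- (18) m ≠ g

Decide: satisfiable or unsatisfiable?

Satisfiable

Try m = 4, n = 2, k = 4, j = 5, h = 4, g = 3.
Check constraint 2: j - m = 1; constraint 5: k + n = 6. The remaining constraints are straightforward to verify.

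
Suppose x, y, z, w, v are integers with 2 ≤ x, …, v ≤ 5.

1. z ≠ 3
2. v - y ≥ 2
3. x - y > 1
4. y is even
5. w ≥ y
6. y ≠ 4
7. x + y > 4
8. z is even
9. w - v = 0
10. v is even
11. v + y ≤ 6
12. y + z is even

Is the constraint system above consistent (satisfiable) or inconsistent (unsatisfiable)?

Satisfiable

One satisfying assignment is x = 5, y = 2, z = 4, w = 4, v = 4.
For the less obvious constraints — constraint 2: v - y = 2; constraint 3: x - y = 3; constraint 7: x + y = 7 — and the others hold by inspection.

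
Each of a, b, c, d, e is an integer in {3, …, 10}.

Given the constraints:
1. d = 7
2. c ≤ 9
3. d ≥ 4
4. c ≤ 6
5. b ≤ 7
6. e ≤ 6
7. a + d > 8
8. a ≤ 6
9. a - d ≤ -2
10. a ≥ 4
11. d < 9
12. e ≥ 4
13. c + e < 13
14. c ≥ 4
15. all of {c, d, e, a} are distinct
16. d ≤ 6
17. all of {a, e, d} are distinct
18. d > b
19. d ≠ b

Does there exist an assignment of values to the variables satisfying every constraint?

Constraints 3, 4, 6, 8, 10, 12, 14, and 16 confine each of c, d, e, a to the 3 values {4, …, 6}.
Constraint 15 requires all 4 of them to be distinct, but only 3 values are available — impossible by the pigeonhole principle.

Unsatisfiable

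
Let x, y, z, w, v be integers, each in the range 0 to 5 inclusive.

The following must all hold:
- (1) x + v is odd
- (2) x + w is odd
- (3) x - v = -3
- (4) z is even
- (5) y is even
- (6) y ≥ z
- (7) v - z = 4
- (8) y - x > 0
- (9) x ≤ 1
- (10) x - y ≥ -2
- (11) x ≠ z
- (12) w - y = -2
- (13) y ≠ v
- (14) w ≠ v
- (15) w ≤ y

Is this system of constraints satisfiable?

Satisfiable

The assignment x = 1, y = 2, z = 0, w = 0, v = 4 works:
  constraint 3 holds since x - v = -3.
  constraint 7 holds since v - z = 4.
The rest check out directly.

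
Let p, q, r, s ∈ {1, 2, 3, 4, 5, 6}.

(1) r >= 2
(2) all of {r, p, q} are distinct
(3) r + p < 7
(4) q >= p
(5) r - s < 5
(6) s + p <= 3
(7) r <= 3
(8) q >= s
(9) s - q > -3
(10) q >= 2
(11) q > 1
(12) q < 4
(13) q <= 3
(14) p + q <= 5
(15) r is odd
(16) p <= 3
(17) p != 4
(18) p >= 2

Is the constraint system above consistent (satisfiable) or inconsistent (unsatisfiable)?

Constraints 1, 7, 10, 13, 16, and 18 confine each of r, p, q to the 2 values {2, 3}.
Constraint 2 requires all 3 of them to be distinct, but only 2 values are available — impossible by the pigeonhole principle.

Unsatisfiable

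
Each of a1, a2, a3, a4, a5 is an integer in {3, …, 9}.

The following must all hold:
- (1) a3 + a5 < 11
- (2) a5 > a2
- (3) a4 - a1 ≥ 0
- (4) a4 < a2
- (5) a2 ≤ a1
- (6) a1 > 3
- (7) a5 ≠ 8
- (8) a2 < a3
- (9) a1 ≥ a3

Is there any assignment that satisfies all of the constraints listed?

Constraints 3, 4, 8, and 9 give a3 ≤ a1, a1 ≤ a4, a4 < a2, a2 < a3. Chaining: a3 ≤ a1 ≤ a4 < a2 < a3, which forces a3 < a3 — impossible.

Unsatisfiable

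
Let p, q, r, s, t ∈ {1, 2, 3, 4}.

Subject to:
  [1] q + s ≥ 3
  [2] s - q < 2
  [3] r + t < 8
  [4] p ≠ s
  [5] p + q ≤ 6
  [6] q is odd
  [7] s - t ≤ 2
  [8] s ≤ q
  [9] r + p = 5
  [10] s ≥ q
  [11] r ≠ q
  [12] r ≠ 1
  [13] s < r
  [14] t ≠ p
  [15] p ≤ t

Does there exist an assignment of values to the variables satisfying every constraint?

Try p = 1, q = 3, r = 4, s = 3, t = 2.
Check constraint 1: q + s = 6; constraint 2: s - q = 0; constraint 3: r + t = 6. The remaining constraints are straightforward to verify.

Satisfiable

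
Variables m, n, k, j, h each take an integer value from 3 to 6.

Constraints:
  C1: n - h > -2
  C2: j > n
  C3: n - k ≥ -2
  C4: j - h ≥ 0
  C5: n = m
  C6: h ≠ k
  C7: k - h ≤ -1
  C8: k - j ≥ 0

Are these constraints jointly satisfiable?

Constraints 4, 7, and 8 give h − k ≥ 1, k − j ≥ 0, j − h ≥ 0.
Adding all 3 inequalities: the left sides telescope to 0, and the right sides sum to 1 + 0 + 0 = 1. So 0 ≥ 1, which is false.

Unsatisfiable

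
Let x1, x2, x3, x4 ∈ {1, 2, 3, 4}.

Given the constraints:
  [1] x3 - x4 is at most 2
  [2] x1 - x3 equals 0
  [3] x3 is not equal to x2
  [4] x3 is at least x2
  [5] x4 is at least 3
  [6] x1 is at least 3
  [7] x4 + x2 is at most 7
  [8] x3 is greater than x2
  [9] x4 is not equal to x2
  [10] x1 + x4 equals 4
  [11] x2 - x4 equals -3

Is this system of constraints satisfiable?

From constraint 6: x1 ≥ 3. From constraint 5: x4 ≥ 3. Hence x1 + x4 ≥ 6. But constraint 10 requires x1 + x4 = 4, and 4 < 6. Contradiction.

Unsatisfiable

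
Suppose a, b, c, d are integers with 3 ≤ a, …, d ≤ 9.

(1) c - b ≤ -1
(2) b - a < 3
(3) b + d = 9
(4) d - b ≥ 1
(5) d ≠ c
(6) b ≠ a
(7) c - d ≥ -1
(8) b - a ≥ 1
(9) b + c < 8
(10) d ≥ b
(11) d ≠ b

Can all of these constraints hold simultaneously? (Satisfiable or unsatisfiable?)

Unsatisfiable

Constraints 1, 4, and 7 give b − c ≥ 1, c − d ≥ -1, d − b ≥ 1.
Adding all 3 inequalities: the left sides telescope to 0, and the right sides sum to 1 + (-1) + 1 = 1. So 0 ≥ 1, which is false.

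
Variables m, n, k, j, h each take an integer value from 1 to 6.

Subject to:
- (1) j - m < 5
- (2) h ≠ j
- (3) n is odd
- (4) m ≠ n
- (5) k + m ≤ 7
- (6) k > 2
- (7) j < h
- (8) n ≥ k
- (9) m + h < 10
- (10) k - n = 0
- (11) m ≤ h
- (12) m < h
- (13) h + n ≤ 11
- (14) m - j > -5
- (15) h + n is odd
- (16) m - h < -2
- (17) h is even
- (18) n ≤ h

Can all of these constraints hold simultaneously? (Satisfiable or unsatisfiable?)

Satisfiable

Try m = 1, n = 5, k = 5, j = 5, h = 6.
Check constraint 1: j - m = 4; constraint 5: k + m = 6; constraint 9: m + h = 7. The remaining constraints are straightforward to verify.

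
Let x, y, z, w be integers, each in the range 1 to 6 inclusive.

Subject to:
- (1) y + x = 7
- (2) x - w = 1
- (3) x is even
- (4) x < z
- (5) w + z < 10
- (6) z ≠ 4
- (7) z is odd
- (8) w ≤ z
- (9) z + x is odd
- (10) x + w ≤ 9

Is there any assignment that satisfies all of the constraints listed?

The assignment x = 4, y = 3, z = 5, w = 3 works:
  constraint 1 holds since y + x = 7.
  constraint 2 holds since x - w = 1.
The rest check out directly.

Satisfiable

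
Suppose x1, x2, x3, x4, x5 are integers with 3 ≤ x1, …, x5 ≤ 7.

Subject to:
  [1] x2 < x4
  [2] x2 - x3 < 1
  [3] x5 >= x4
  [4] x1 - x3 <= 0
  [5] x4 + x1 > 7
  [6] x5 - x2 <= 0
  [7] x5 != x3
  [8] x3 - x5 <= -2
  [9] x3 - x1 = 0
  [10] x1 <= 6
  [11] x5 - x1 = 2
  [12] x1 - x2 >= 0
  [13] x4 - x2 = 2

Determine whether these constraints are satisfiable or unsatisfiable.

Unsatisfiable

Constraints 4, 6, 8, and 12 give x5 − x3 ≥ 2, x3 − x1 ≥ 0, x1 − x2 ≥ 0, x2 − x5 ≥ 0.
Adding all 4 inequalities: the left sides telescope to 0, and the right sides sum to 2 + 0 + 0 + 0 = 2. So 0 ≥ 2, which is false.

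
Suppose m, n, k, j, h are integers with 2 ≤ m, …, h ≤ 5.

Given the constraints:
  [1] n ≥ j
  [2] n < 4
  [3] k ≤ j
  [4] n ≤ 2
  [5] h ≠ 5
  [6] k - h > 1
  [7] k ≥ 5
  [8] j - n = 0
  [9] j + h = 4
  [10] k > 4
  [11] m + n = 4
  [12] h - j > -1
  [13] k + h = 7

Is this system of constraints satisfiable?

From constraints 3 and 7: j ≥ k and k ≥ 5, so j ≥ 5. From constraints 1 and 4: j ≤ n and n ≤ 2, so j ≤ 2. But 2 < 5, so no value of j works.

Unsatisfiable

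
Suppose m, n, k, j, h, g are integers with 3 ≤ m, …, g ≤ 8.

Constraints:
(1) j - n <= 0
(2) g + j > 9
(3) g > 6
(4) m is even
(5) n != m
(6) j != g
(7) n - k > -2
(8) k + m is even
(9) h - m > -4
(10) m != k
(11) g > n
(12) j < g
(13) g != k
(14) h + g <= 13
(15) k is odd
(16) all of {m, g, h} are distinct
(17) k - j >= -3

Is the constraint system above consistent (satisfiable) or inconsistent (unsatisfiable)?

Constraint 15 makes k odd and constraint 4 makes m even, so k + m must be odd. Constraint 8 says k + m is even — contradiction.

Unsatisfiable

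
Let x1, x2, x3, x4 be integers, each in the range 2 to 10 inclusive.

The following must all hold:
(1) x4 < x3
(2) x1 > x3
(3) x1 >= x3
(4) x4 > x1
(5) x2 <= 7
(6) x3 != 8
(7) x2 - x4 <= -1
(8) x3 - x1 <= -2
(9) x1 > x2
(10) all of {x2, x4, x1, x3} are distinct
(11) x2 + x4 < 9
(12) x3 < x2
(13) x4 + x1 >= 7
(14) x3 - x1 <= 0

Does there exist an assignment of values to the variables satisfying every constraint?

Constraints 1, 4, 9, and 12 give x4 < x3, x3 < x2, x2 < x1, x1 < x4. Chaining: x4 < x3 < x2 < x1 < x4, which forces x4 < x4 — impossible.

Unsatisfiable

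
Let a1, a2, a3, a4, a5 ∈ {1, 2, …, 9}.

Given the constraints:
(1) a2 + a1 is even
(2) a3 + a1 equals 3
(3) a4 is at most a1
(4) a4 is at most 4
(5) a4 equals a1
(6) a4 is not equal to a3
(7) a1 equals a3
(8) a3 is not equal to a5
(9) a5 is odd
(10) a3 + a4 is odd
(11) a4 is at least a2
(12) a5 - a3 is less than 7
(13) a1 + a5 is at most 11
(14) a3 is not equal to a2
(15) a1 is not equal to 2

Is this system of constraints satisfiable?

From constraints 5 and 7, a4 = a1 = a3, so a4 = a3. But constraint 6 says a4 ≠ a3. Contradiction.

Unsatisfiable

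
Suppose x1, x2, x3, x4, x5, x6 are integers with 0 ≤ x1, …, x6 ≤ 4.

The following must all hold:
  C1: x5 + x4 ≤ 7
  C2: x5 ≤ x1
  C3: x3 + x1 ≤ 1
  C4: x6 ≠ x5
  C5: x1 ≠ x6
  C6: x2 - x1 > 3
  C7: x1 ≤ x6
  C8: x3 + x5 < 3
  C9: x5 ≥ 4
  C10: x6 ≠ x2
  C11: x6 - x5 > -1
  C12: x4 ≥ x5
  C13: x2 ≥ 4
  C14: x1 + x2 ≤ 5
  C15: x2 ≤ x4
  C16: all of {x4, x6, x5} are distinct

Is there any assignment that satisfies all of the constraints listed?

From constraint 9: x5 ≥ 4. From constraints 13 and 15: x4 ≥ x2 ≥ 4. Hence x5 + x4 ≥ 8. But constraint 1 requires x5 + x4 ≤ 7, and 7 < 8. Contradiction.

Unsatisfiable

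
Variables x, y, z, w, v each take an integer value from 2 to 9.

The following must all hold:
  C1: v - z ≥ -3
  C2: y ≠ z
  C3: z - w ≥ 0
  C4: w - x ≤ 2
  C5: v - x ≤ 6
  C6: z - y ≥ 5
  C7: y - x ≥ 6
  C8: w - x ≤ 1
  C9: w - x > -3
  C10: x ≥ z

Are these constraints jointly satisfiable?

Unsatisfiable

Constraints 1, 5, 6, and 7 give y − x ≥ 6, x − v ≥ -6, v − z ≥ -3, z − y ≥ 5.
Adding all 4 inequalities: the left sides telescope to 0, and the right sides sum to 6 + (-6) + (-3) + 5 = 2. So 0 ≥ 2, which is false.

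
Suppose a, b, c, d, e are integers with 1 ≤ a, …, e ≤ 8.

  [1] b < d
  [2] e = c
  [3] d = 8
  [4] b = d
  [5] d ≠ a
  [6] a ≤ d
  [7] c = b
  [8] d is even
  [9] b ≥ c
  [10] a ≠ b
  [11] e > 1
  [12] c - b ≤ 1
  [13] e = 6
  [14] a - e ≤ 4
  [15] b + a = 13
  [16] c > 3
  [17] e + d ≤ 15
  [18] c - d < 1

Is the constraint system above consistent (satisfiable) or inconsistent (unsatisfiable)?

Constraint 13 fixes e = 6 and constraint 3 fixes d = 8. Constraints 2, 4, and 7 give e = c = b = d, so e = d. But 6 ≠ 8 — contradiction.

Unsatisfiable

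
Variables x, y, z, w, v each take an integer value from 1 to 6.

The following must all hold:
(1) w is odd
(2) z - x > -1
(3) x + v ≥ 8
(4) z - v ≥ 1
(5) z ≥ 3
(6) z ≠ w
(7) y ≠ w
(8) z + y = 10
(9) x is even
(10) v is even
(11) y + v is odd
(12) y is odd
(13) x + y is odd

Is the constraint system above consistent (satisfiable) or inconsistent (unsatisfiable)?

Satisfiable

Setting (x, y, z, w, v) = (4, 5, 5, 3, 4) satisfies everything: constraint 2: z - x = 1; constraint 3: x + v = 8, and the others follow.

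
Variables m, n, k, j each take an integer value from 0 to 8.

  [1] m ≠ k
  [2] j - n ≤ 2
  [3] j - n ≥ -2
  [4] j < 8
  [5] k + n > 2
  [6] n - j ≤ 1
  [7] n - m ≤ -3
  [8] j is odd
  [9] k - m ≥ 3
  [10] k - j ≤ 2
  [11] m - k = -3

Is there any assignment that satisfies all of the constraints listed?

Constraints 2, 7, 9, and 10 give j − k ≥ -2, k − m ≥ 3, m − n ≥ 3, n − j ≥ -2.
Adding all 4 inequalities: the left sides telescope to 0, and the right sides sum to (-2) + 3 + 3 + (-2) = 2. So 0 ≥ 2, which is false.

Unsatisfiable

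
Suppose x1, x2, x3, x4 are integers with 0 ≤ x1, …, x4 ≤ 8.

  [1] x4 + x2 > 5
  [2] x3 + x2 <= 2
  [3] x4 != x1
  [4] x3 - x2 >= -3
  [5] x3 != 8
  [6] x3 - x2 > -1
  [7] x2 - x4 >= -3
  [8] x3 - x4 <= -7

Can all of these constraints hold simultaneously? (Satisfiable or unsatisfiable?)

Unsatisfiable

Constraints 4, 7, and 8 give x2 − x4 ≥ -3, x4 − x3 ≥ 7, x3 − x2 ≥ -3.
Adding all 3 inequalities: the left sides telescope to 0, and the right sides sum to (-3) + 7 + (-3) = 1. So 0 ≥ 1, which is false.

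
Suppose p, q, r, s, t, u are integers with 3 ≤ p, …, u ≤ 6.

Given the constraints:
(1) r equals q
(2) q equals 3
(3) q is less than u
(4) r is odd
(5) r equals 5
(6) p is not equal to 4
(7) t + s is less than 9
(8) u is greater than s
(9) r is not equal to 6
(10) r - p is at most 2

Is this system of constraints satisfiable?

Unsatisfiable

Constraint 5 fixes r = 5 and constraint 2 fixes q = 3, but constraint 1 requires r = q. Since 5 ≠ 3, contradiction.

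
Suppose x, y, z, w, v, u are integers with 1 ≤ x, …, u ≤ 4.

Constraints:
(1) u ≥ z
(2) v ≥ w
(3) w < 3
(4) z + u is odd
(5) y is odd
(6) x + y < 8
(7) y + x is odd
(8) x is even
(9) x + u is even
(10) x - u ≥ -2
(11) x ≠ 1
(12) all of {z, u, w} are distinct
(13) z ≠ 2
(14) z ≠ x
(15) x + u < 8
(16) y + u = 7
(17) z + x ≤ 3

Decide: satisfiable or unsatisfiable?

Satisfiable

Try x = 2, y = 3, z = 1, w = 2, v = 2, u = 4.
Check constraint 6: x + y = 5; constraint 10: x - u = -2. The remaining constraints are straightforward to verify.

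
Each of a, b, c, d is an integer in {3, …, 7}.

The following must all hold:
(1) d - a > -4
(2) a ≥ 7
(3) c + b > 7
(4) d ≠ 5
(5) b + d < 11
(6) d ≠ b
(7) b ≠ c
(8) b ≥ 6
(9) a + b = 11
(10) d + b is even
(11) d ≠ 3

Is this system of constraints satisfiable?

From constraint 2: a ≥ 7. From constraint 8: b ≥ 6. Hence a + b ≥ 13. But constraint 9 requires a + b = 11, and 11 < 13. Contradiction.

Unsatisfiable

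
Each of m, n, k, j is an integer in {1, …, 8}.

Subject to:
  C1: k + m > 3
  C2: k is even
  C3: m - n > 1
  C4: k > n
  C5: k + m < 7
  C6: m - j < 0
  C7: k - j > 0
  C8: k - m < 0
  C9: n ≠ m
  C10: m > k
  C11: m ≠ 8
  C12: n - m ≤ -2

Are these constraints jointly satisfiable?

Constraints 6, 7, and 10 give m < j, j < k, k < m. Chaining: m < j < k < m, which forces m < m — impossible.

Unsatisfiable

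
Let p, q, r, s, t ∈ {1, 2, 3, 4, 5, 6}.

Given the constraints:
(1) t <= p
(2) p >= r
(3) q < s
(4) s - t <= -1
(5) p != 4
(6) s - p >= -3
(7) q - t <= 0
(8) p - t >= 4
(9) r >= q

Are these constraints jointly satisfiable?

Unsatisfiable

Constraints 4, 6, and 8 give s − p ≥ -3, p − t ≥ 4, t − s ≥ 1.
Adding all 3 inequalities: the left sides telescope to 0, and the right sides sum to (-3) + 4 + 1 = 2. So 0 ≥ 2, which is false.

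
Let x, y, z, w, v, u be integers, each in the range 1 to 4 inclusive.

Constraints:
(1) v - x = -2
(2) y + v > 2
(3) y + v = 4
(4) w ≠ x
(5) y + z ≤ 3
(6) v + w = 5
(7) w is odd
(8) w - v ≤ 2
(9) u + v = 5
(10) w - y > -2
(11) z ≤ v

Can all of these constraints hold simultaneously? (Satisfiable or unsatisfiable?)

Satisfiable

The assignment x = 4, y = 2, z = 1, w = 3, v = 2, u = 3 works:
  constraint 1 holds since v - x = -2.
  constraint 2 holds since y + v = 4.
  constraint 3 holds since y + v = 4.
The rest check out directly.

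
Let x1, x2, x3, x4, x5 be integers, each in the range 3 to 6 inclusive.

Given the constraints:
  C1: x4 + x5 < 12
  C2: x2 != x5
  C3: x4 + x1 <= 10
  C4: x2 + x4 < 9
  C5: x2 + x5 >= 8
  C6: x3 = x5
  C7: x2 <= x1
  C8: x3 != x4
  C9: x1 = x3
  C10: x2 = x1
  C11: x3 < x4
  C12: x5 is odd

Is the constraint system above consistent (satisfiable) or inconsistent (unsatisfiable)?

Unsatisfiable

From constraints 6, 9, and 10, x2 = x1 = x3 = x5, so x2 = x5. But constraint 2 says x2 ≠ x5. Contradiction.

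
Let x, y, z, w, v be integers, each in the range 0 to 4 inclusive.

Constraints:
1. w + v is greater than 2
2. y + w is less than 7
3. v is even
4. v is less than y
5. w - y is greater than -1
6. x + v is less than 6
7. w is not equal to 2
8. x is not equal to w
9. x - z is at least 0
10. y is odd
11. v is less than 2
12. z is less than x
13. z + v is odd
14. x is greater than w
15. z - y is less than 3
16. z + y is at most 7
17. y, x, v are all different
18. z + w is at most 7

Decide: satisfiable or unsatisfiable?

Satisfiable

One satisfying assignment is x = 4, y = 1, z = 3, w = 3, v = 0.
For the less obvious constraints — constraint 1: w + v = 3; constraint 2: y + w = 4 — and the others hold by inspection.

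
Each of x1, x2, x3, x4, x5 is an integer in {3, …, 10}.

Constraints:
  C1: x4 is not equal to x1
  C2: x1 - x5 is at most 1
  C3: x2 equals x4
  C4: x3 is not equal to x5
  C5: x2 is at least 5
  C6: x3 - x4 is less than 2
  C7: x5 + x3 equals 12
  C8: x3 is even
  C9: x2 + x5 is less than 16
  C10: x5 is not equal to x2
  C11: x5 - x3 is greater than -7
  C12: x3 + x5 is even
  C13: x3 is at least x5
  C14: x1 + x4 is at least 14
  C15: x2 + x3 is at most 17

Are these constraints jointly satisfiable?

Try x1 = 5, x2 = 9, x3 = 8, x4 = 9, x5 = 4.
Check constraint 2: x1 - x5 = 1; constraint 6: x3 - x4 = -1; constraint 7: x5 + x3 = 12. The remaining constraints are straightforward to verify.

Satisfiable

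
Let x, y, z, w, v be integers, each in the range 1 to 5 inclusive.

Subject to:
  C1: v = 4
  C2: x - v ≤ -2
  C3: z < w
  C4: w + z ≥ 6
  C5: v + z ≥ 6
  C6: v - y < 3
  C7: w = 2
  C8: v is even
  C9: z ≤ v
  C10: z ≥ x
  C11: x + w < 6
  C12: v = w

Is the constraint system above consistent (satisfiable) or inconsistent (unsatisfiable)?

Constraint 1 fixes v = 4 and constraint 7 fixes w = 2, but constraint 12 requires v = w. Since 4 ≠ 2, contradiction.

Unsatisfiable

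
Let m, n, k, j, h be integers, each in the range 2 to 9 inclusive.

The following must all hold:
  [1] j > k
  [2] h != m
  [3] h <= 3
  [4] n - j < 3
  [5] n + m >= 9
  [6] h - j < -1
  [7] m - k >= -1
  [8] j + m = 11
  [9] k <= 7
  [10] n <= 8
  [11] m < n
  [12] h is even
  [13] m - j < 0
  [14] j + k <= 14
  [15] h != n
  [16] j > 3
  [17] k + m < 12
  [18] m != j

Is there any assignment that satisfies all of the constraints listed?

Take m = 5, n = 7, k = 5, j = 6, h = 2. Then constraint 4: n - j = 1; constraint 5: n + m = 12; constraint 6: h - j = -4, and every other listed constraint is also met.

Satisfiable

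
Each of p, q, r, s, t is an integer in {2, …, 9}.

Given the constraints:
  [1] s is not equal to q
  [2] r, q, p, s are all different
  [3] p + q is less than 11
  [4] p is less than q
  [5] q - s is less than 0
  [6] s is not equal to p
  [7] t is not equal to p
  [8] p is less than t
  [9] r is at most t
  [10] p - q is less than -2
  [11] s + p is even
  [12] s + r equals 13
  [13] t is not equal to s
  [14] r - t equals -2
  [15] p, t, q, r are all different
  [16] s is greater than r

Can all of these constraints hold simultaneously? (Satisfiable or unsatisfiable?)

Try p = 3, q = 7, r = 4, s = 9, t = 6.
Check constraint 3: p + q = 10; constraint 5: q - s = -2; constraint 10: p - q = -4. The remaining constraints are straightforward to verify.

Satisfiable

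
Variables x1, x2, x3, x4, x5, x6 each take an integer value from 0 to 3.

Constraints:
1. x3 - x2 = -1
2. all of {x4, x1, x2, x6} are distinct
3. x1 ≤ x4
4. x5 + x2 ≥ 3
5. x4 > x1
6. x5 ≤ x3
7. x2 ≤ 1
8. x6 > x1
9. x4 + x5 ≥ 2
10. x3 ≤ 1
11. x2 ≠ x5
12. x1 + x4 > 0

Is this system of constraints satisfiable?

From constraints 6 and 10: x5 ≤ x3 ≤ 1. From constraint 7: x2 ≤ 1. Hence x5 + x2 ≤ 2. But constraint 4 requires x5 + x2 ≥ 3, and 3 > 2. Contradiction.

Unsatisfiable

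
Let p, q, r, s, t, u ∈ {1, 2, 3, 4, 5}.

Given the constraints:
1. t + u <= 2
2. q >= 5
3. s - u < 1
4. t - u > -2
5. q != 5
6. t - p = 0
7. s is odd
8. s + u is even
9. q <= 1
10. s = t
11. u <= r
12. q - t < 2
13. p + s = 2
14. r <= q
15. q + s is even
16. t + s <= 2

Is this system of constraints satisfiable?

From constraint 2: q ≥ 5. From constraint 9: q ≤ 1. But 1 < 5, so no value of q works.

Unsatisfiable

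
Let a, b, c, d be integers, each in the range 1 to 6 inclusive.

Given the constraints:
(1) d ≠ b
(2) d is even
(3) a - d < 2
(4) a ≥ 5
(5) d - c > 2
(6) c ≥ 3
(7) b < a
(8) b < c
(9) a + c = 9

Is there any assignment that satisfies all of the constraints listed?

One satisfying assignment is a = 6, b = 1, c = 3, d = 6.
For the less obvious constraints — constraint 3: a - d = 0; constraint 5: d - c = 3 — and the others hold by inspection.

Satisfiable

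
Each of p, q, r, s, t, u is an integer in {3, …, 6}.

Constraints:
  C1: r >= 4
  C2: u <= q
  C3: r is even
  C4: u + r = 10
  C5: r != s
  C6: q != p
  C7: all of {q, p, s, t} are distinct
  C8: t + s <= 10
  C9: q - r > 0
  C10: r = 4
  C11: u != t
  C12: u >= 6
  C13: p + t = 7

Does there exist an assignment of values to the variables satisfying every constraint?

Take p = 3, q = 6, r = 4, s = 5, t = 4, u = 6. Then constraint 4: u + r = 10; constraint 8: t + s = 9, and every other listed constraint is also met.

Satisfiable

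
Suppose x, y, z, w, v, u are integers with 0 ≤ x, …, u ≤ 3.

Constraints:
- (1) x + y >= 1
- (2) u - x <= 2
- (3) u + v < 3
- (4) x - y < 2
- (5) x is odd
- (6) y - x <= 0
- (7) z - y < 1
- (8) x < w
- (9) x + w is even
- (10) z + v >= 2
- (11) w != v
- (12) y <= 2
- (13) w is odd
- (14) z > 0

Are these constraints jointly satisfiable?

Satisfiable

Take x = 1, y = 1, z = 1, w = 3, v = 1, u = 1. Then constraint 1: x + y = 2; constraint 2: u - x = 0, and every other listed constraint is also met.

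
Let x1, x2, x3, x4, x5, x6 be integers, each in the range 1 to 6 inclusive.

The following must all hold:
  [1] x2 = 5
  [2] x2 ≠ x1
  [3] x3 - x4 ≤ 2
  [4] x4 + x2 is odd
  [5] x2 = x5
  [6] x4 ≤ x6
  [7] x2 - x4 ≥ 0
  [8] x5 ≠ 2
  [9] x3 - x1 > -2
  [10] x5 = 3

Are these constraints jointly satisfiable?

Constraint 1 fixes x2 = 5 and constraint 10 fixes x5 = 3, but constraint 5 requires x2 = x5. Since 5 ≠ 3, contradiction.

Unsatisfiable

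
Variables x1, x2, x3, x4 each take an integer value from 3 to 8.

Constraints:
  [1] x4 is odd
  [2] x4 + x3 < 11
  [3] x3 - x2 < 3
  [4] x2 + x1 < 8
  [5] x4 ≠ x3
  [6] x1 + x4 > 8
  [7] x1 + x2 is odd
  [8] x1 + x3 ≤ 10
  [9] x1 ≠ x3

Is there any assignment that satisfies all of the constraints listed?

One satisfying assignment is x1 = 4, x2 = 3, x3 = 3, x4 = 7.
For the less obvious constraints — constraint 2: x4 + x3 = 10; constraint 3: x3 - x2 = 0; constraint 4: x2 + x1 = 7 — and the others hold by inspection.

Satisfiable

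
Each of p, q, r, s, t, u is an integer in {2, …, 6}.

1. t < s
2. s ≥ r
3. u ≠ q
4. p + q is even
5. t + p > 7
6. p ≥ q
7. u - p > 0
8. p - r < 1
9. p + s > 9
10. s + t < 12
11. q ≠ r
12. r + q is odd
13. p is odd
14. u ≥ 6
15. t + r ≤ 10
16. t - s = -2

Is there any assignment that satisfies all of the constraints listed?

Take p = 5, q = 3, r = 6, s = 6, t = 4, u = 6. Then constraint 5: t + p = 9; constraint 7: u - p = 1; constraint 8: p - r = -1, and every other listed constraint is also met.

Satisfiable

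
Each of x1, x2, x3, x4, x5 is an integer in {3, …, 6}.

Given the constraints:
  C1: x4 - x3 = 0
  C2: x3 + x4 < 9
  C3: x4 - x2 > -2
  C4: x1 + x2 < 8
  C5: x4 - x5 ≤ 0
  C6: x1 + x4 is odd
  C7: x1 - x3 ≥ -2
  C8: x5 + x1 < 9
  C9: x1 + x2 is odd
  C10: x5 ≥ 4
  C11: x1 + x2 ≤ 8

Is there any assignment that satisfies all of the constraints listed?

Satisfiable

The assignment x1 = 4, x2 = 3, x3 = 3, x4 = 3, x5 = 4 works:
  constraint 1 holds since x4 - x3 = 0.
  constraint 2 holds since x3 + x4 = 6.
  constraint 3 holds since x4 - x2 = 0.
The rest check out directly.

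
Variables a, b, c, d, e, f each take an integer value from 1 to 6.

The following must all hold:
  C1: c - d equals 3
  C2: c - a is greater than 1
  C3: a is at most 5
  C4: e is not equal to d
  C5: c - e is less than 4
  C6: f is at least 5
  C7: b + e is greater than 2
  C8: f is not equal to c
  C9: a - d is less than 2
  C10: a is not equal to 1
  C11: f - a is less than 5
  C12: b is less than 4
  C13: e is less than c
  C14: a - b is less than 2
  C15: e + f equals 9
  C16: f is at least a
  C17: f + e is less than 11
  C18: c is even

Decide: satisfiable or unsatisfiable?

Satisfiable

Try a = 2, b = 1, c = 6, d = 3, e = 4, f = 5.
Check constraint 1: c - d = 3; constraint 2: c - a = 4; constraint 5: c - e = 2. The remaining constraints are straightforward to verify.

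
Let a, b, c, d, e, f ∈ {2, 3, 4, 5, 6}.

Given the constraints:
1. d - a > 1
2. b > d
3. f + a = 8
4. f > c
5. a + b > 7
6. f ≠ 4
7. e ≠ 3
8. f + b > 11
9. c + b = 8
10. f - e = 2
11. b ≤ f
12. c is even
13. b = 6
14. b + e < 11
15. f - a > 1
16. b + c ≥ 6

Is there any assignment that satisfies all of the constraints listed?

Satisfiable

Setting (a, b, c, d, e, f) = (2, 6, 2, 5, 4, 6) satisfies everything: constraint 1: d - a = 3; constraint 3: f + a = 8; constraint 5: a + b = 8, and the others follow.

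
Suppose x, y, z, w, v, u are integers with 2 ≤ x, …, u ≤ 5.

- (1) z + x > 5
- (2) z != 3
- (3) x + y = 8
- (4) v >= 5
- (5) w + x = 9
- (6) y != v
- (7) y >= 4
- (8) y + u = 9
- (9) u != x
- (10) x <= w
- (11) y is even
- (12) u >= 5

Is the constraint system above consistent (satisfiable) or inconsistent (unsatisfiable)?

Take x = 4, y = 4, z = 4, w = 5, v = 5, u = 5. Then constraint 1: z + x = 8; constraint 3: x + y = 8; constraint 5: w + x = 9, and every other listed constraint is also met.

Satisfiable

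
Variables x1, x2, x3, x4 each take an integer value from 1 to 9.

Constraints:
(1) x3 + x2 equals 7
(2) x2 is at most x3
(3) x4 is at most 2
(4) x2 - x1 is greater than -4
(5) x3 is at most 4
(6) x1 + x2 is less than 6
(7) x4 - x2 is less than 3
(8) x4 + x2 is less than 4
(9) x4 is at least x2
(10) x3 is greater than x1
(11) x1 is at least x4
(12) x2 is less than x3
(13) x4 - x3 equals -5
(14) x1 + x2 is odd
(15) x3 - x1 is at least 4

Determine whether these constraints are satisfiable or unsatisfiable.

Unsatisfiable

From constraint 5: x3 ≤ 4. From constraints 3 and 9: x2 ≤ x4 ≤ 2. Hence x3 + x2 ≤ 6. But constraint 1 requires x3 + x2 = 7, and 7 > 6. Contradiction.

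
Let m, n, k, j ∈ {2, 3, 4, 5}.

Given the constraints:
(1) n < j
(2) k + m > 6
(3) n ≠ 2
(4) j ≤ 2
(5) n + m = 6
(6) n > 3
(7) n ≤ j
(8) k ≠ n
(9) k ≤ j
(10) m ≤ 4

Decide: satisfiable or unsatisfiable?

Unsatisfiable

From constraint 6: n ≥ 4. From constraints 4 and 7: n ≤ j and j ≤ 2, so n ≤ 2. But 2 < 4, so no value of n works.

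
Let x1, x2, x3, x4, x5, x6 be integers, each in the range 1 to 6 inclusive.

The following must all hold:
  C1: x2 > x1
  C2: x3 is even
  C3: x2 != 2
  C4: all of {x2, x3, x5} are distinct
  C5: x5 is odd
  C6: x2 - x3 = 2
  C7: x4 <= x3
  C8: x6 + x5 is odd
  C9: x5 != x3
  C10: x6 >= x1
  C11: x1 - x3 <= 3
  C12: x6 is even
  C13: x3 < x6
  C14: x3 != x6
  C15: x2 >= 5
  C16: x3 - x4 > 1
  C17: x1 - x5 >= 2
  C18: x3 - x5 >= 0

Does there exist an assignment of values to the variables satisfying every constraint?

Try x1 = 4, x2 = 6, x3 = 4, x4 = 1, x5 = 1, x6 = 6.
Check constraint 6: x2 - x3 = 2; constraint 11: x1 - x3 = 0; constraint 16: x3 - x4 = 3. The remaining constraints are straightforward to verify.

Satisfiable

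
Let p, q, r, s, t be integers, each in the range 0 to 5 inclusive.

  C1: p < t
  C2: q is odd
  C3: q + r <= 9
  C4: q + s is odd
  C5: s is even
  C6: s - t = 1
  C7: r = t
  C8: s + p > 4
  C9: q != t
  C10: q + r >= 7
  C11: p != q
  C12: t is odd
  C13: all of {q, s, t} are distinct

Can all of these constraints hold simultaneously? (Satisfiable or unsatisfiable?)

The assignment p = 2, q = 5, r = 3, s = 4, t = 3 works:
  constraint 3 holds since q + r = 8.
  constraint 6 holds since s - t = 1.
  constraint 8 holds since s + p = 6.
The rest check out directly.

Satisfiable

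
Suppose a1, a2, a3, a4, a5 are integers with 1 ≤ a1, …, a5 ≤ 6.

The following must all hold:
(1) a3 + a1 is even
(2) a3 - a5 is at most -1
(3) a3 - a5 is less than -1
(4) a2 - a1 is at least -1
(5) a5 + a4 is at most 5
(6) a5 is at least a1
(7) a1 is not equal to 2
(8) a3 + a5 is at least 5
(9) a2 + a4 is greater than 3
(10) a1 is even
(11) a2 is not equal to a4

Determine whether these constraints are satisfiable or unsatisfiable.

Satisfiable

Try a1 = 4, a2 = 4, a3 = 2, a4 = 1, a5 = 4.
Check constraint 2: a3 - a5 = -2; constraint 3: a3 - a5 = -2. The remaining constraints are straightforward to verify.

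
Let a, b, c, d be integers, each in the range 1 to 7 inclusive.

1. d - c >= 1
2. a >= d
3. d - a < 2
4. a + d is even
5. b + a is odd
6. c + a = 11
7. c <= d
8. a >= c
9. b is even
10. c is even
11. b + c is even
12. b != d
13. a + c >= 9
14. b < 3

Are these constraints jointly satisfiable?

Take a = 7, b = 2, c = 4, d = 7. Then constraint 1: d - c = 3; constraint 3: d - a = 0, and every other listed constraint is also met.

Satisfiable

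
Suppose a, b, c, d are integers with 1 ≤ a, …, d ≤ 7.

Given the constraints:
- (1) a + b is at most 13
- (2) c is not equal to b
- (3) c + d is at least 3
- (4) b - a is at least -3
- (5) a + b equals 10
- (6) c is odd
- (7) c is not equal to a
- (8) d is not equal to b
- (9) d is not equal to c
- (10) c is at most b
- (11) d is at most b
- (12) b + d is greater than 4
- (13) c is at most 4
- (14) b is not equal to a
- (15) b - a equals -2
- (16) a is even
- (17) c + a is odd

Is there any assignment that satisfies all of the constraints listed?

Satisfiable

Setting (a, b, c, d) = (6, 4, 1, 2) satisfies everything: constraint 1: a + b = 10; constraint 3: c + d = 3; constraint 4: b - a = -2, and the others follow.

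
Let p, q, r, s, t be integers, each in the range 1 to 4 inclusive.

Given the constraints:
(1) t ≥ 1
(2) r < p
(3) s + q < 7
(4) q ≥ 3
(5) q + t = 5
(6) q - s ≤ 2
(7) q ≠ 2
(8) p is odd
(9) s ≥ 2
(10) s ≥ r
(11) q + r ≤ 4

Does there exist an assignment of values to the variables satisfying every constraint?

Satisfiable

Try p = 3, q = 3, r = 1, s = 2, t = 2.
Check constraint 3: s + q = 5; constraint 5: q + t = 5; constraint 6: q - s = 1. The remaining constraints are straightforward to verify.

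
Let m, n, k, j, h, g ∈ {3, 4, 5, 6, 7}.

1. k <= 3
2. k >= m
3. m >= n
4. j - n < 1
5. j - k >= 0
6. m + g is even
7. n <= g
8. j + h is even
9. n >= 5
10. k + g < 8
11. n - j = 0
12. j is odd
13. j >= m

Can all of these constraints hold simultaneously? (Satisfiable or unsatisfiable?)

From constraints 3 and 9: m ≥ n and n ≥ 5, so m ≥ 5. From constraints 1 and 2: m ≤ k and k ≤ 3, so m ≤ 3. But 3 < 5, so no value of m works.

Unsatisfiable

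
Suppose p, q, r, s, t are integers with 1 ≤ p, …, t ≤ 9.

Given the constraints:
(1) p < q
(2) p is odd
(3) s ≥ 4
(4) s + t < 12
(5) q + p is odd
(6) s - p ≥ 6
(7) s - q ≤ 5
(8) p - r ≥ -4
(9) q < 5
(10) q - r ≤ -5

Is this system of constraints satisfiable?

Unsatisfiable

Constraints 6, 7, 8, and 10 give s − p ≥ 6, p − r ≥ -4, r − q ≥ 5, q − s ≥ -5.
Adding all 4 inequalities: the left sides telescope to 0, and the right sides sum to 6 + (-4) + 5 + (-5) = 2. So 0 ≥ 2, which is false.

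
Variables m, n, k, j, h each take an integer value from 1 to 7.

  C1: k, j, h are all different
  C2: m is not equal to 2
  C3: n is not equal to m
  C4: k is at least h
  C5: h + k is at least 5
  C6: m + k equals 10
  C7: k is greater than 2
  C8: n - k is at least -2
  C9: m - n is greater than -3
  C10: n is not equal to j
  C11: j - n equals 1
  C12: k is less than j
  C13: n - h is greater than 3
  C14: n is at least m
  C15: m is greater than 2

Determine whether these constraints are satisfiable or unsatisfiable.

Satisfiable

The assignment m = 5, n = 6, k = 5, j = 7, h = 2 works:
  constraint 5 holds since h + k = 7.
  constraint 6 holds since m + k = 10.
The rest check out directly.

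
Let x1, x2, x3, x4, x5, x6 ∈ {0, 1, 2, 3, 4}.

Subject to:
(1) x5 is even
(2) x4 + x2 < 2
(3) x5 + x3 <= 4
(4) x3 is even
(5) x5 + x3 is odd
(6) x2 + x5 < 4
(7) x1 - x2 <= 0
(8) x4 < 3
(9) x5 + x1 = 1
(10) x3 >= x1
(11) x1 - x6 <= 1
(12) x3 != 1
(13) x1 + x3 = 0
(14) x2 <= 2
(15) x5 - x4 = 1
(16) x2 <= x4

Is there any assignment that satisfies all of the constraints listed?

Unsatisfiable

Constraint 1 makes x5 even and constraint 4 makes x3 even, so x5 + x3 must be even. Constraint 5 says x5 + x3 is odd — contradiction.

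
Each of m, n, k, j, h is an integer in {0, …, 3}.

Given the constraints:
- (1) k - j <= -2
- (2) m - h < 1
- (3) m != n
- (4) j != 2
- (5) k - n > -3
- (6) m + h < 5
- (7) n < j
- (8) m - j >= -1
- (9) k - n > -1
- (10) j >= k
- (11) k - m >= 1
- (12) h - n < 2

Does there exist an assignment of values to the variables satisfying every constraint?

Unsatisfiable

Constraints 1, 8, and 11 give j − k ≥ 2, k − m ≥ 1, m − j ≥ -1.
Adding all 3 inequalities: the left sides telescope to 0, and the right sides sum to 2 + 1 + (-1) = 2. So 0 ≥ 2, which is false.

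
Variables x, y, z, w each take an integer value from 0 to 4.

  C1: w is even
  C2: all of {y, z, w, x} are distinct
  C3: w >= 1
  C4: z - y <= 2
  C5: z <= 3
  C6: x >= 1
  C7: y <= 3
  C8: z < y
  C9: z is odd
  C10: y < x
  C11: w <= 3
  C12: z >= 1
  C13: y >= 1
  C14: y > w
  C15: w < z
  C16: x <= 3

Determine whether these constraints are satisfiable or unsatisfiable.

Unsatisfiable

Constraints 3, 5, 6, 7, 11, 12, 13, and 16 confine each of y, z, w, x to the 3 values {1, …, 3}.
Constraint 2 requires all 4 of them to be distinct, but only 3 values are available — impossible by the pigeonhole principle.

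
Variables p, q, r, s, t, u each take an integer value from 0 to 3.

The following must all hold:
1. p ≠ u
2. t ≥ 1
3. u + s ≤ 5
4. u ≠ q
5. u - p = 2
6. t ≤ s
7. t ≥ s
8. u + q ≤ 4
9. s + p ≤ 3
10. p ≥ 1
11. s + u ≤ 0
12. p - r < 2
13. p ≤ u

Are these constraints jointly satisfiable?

From constraints 2 and 6: s ≥ t ≥ 1. From constraints 10 and 13: u ≥ p ≥ 1. Hence s + u ≥ 2. But constraint 11 requires s + u ≤ 0, and 0 < 2. Contradiction.

Unsatisfiable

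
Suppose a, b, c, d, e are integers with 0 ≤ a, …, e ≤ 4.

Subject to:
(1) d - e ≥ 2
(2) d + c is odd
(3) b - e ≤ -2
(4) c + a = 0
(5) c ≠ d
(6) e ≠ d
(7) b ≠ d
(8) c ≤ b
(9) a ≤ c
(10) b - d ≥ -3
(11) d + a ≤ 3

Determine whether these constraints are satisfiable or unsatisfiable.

Unsatisfiable

Constraints 1, 3, and 10 give b − d ≥ -3, d − e ≥ 2, e − b ≥ 2.
Adding all 3 inequalities: the left sides telescope to 0, and the right sides sum to (-3) + 2 + 2 = 1. So 0 ≥ 1, which is false.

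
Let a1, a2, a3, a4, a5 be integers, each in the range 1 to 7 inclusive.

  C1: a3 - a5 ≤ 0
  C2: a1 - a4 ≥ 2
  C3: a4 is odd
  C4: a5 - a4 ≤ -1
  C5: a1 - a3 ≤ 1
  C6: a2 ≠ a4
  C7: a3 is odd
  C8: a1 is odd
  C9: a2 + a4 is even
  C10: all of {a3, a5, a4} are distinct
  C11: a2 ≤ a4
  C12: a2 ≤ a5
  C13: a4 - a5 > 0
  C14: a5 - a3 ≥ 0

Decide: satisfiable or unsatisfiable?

Unsatisfiable

Constraints 1, 2, 4, and 5 give a4 − a5 ≥ 1, a5 − a3 ≥ 0, a3 − a1 ≥ -1, a1 − a4 ≥ 2.
Adding all 4 inequalities: the left sides telescope to 0, and the right sides sum to 1 + 0 + (-1) + 2 = 2. So 0 ≥ 2, which is false.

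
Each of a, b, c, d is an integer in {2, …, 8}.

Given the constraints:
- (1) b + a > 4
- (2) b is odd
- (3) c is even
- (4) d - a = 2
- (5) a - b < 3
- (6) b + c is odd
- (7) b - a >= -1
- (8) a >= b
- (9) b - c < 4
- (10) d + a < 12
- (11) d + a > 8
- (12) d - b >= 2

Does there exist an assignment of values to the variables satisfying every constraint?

Satisfiable

Try a = 4, b = 3, c = 2, d = 6.
Check constraint 1: b + a = 7; constraint 4: d - a = 2. The remaining constraints are straightforward to verify.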